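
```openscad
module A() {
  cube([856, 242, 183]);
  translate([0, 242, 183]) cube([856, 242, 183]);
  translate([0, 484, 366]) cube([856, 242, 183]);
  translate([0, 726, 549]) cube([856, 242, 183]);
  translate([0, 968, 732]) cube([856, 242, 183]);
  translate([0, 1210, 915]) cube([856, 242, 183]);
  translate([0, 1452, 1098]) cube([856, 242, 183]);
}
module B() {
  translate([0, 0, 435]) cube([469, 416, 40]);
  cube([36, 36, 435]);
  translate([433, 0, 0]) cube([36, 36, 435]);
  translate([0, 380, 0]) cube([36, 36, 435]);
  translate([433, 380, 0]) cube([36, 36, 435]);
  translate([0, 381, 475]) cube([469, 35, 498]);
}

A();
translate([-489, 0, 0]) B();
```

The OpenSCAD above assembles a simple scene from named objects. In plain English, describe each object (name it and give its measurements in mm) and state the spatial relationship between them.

A is a run of 7 identical solid stair steps. Each tread is 856×242 mm and each step block is 183 mm high. Step 1 rests on the floor; step k is offset from step 1 by (k−1)×242 mm in y and (k−1)×183 mm in z.

B is a chair. The seat is a 469×416×40 mm slab with its top at z = 475 mm, on four 36×36 mm corner legs (flush with the seat edges, standing on z = 0). A flat backrest 35 mm thick, 498 mm tall, spans the full seat width and rises from the seat top along its +y edge, rear face flush with the rear of the seat.

The chair is on the floor beside the staircase on its −x side.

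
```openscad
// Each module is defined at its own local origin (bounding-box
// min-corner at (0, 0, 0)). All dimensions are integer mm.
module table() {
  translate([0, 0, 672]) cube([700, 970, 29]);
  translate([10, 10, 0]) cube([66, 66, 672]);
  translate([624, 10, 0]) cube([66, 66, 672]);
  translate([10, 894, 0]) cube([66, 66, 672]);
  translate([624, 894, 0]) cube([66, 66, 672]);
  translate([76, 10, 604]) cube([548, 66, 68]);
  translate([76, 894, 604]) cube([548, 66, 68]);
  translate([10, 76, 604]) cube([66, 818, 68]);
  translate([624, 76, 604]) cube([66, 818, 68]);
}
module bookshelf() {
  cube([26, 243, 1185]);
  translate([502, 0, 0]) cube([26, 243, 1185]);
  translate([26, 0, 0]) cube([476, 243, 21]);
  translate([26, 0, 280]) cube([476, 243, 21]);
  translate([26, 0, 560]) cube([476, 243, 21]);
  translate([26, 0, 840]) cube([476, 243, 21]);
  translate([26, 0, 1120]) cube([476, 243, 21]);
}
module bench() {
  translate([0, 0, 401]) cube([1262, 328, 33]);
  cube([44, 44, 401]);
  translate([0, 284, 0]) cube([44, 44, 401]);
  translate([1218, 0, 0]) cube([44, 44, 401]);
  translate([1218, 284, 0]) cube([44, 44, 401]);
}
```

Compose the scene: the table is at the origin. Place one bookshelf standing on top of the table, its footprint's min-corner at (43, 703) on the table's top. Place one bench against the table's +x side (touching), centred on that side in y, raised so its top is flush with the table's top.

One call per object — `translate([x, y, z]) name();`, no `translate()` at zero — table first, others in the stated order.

table();
translate([43, 703, 701]) bookshelf();
translate([700, 321, 267]) bench();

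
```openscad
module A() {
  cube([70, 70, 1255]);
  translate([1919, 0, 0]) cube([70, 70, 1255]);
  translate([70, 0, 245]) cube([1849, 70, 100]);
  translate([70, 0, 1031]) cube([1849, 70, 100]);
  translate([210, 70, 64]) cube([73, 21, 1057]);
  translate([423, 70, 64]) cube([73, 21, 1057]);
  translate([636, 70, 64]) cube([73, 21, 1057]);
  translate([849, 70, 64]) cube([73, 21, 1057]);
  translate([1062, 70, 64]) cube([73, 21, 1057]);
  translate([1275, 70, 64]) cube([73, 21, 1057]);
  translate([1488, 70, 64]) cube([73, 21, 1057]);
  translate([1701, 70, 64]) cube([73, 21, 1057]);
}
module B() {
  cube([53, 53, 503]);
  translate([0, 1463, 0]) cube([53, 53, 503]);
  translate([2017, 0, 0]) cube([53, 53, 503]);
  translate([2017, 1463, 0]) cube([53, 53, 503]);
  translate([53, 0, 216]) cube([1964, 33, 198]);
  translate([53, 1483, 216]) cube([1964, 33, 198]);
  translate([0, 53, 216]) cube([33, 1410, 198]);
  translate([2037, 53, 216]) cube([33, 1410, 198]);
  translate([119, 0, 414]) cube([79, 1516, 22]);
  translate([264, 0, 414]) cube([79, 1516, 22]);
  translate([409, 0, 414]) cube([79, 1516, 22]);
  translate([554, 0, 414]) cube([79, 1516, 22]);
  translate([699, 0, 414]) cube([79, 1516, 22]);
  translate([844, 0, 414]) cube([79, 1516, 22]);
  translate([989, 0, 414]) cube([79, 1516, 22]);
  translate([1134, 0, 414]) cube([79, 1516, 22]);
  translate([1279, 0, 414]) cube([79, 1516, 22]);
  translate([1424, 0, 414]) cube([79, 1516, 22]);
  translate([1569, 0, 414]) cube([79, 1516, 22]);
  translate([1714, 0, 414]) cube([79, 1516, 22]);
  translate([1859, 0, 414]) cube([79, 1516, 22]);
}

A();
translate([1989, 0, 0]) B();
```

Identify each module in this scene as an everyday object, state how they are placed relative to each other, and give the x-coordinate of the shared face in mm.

A is a fence section. B is a bed frame. The bed frame is against the fence section's +x side, with their −y faces flush. The x-coordinate of the shared face is 1989 mm.

The fence section's +x face and the bed frame's −x face are both at x = 1989 mm.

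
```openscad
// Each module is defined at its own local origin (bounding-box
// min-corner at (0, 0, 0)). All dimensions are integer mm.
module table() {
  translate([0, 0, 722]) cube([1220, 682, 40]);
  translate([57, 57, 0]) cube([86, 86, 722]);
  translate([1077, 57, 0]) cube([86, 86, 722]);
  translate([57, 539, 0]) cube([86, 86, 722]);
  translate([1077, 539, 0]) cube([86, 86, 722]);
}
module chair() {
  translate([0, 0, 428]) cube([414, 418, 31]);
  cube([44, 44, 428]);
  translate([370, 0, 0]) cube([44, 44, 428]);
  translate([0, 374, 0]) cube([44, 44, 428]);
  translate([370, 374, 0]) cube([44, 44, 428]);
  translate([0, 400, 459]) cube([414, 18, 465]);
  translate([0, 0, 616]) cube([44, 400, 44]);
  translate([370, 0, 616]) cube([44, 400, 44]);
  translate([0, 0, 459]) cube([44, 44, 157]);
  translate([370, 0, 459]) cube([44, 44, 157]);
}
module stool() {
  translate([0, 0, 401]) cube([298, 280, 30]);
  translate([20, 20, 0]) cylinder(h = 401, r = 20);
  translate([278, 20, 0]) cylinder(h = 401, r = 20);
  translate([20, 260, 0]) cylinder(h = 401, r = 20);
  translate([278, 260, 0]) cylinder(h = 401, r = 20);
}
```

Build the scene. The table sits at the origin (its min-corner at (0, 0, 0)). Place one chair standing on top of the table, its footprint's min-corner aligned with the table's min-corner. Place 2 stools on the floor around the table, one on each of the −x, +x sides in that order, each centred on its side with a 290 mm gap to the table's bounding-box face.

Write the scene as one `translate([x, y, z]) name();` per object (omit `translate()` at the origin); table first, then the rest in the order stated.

table();
translate([0, 0, 762]) chair();
translate([-588, 201, 0]) stool();
translate([1510, 201, 0]) stool();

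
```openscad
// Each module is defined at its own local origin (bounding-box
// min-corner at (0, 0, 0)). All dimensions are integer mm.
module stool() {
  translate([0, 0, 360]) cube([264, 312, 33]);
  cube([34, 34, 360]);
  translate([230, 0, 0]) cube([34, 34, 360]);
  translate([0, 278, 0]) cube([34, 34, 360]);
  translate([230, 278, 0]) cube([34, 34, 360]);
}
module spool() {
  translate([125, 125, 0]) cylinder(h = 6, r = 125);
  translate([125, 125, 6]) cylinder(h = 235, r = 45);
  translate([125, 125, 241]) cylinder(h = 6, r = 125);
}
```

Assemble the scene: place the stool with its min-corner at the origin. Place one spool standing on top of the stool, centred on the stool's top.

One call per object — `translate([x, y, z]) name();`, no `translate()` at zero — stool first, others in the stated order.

stool();
translate([7, 31, 393]) spool();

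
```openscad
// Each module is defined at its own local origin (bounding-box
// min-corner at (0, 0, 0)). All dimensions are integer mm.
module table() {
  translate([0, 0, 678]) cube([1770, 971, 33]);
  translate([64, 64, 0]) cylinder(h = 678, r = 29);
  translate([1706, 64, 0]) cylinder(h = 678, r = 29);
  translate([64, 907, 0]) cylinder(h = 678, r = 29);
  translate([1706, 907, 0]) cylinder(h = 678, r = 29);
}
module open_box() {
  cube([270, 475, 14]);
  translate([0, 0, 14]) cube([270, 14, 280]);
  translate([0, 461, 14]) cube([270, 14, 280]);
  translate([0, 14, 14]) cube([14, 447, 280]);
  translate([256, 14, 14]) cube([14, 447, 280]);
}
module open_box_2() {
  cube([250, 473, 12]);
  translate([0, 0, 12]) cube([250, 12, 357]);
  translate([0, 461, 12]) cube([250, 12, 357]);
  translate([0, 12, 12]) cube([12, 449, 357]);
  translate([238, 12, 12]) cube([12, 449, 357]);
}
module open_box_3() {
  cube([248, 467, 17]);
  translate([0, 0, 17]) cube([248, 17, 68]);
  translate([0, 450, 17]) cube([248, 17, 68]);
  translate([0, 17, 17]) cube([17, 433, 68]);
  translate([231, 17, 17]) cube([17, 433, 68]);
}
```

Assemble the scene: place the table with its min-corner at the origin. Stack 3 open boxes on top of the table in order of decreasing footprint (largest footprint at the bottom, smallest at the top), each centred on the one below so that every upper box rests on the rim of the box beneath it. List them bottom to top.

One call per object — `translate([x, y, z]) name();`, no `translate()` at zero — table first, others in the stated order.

table();
translate([750, 248, 711]) open_box();
translate([760, 249, 1005]) open_box_2();
translate([761, 252, 1374]) open_box_3();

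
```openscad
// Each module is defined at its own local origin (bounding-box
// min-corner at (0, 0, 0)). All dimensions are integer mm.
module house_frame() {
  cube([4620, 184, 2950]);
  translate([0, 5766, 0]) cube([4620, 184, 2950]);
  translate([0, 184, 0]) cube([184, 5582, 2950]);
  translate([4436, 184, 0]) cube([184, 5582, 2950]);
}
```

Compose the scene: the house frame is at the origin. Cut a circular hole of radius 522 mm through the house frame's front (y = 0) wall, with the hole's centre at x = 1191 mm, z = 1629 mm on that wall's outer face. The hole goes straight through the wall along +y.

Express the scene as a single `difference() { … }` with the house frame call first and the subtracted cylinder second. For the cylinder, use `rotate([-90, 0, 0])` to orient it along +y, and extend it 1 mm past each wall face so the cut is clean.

difference() {
  house_frame();
  translate([1191, -1, 1629]) rotate([-90, 0, 0]) cylinder(h = 186, r = 522);
}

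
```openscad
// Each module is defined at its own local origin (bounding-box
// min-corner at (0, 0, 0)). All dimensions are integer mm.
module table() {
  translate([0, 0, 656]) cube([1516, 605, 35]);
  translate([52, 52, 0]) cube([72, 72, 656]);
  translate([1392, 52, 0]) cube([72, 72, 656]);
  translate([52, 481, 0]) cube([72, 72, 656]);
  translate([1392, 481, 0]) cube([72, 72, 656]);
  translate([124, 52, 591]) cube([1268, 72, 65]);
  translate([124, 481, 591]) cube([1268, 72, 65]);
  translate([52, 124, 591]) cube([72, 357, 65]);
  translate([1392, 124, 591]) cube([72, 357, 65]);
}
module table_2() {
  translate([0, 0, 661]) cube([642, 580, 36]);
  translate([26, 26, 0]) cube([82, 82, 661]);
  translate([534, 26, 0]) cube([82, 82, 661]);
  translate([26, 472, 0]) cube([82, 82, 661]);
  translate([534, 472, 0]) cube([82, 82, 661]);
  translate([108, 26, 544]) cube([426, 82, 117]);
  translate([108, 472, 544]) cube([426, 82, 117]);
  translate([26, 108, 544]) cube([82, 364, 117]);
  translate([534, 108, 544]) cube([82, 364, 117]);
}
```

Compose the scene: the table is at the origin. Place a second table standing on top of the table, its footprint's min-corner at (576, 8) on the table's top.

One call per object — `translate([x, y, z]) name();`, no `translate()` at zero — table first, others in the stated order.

table();
translate([576, 8, 691]) table_2();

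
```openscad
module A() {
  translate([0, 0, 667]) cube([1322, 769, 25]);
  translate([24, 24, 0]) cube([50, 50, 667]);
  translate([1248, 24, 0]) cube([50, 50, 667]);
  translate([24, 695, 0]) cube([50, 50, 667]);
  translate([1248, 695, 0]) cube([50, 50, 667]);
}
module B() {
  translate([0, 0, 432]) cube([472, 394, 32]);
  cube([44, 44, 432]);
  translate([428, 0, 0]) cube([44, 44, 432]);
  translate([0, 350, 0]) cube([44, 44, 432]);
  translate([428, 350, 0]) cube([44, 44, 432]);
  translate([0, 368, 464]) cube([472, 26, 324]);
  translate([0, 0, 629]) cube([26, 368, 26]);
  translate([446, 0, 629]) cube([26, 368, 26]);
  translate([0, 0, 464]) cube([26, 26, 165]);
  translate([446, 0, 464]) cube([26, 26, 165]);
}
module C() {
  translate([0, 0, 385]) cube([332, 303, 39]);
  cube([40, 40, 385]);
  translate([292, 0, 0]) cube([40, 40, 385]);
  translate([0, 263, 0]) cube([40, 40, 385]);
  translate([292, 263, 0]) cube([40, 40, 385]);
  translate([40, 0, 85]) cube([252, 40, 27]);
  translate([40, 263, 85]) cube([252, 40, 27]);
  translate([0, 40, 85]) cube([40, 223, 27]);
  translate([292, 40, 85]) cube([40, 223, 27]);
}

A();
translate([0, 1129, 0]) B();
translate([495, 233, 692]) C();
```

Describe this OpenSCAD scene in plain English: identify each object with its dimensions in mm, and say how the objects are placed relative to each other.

A is a rectangular dining table. The top is 1322×769×25 mm with its upper surface at z = 692 mm. It stands on four 50×50 mm square legs, each inset 24 mm from the nearest pair of top edges, running from the floor to the underside of the top.

B is a chair: 472×394 mm seat, 32 mm thick, top at z = 464 mm, on four 44 mm square corner legs flush with the seat edges. A 26 mm thick backrest slab spans the full seat width, extending 324 mm above the seat top, its back face flush with the seat's +y edge. Two armrests of 26×26 mm section run along each side from the seat's front edge to the front of the backrest, top faces 191 mm above the seat top and outer faces flush with the seat's x-edges; a 26×26 mm post under the front of each armrest stands on the seat at the front corner.

C is a four-legged stool. The seat is 332×303 mm, 39 mm thick, top at z = 424 mm. It stands on four square legs, each 40×40 mm in cross-section, from z = 0 to the seat underside, each flush with a corner of the seat. Four stretchers, 40 mm wide and 27 mm tall, connect adjacent legs with their undersides at z = 85 mm, each running between the inner faces of the legs it joins and aligned with the legs' outer faces on the other axis.

The chair is on the floor beside the table on its +y side. The stool is on top of the table, centred.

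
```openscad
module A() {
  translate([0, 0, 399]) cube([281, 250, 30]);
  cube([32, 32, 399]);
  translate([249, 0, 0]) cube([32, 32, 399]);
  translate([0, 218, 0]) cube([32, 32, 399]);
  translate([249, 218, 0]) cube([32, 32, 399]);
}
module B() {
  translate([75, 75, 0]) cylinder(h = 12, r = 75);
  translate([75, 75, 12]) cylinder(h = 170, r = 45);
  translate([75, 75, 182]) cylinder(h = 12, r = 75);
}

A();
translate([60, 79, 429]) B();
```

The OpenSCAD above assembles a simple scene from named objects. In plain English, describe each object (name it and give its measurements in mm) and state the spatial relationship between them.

A is a four-legged stool. The seat is 281×250 mm, 30 mm thick, top at z = 429 mm. It stands on four square legs, each 32×32 mm in cross-section, from z = 0 to the seat underside, each flush with a corner of the seat.

B is a spool: two coaxial disc flanges of radius 75 mm and thickness 12 mm, joined by a core cylinder of radius 45 mm and height 170 mm. The lower flange rests on z = 0 and the three cylinders share a vertical axis.

The spool is on top of the stool.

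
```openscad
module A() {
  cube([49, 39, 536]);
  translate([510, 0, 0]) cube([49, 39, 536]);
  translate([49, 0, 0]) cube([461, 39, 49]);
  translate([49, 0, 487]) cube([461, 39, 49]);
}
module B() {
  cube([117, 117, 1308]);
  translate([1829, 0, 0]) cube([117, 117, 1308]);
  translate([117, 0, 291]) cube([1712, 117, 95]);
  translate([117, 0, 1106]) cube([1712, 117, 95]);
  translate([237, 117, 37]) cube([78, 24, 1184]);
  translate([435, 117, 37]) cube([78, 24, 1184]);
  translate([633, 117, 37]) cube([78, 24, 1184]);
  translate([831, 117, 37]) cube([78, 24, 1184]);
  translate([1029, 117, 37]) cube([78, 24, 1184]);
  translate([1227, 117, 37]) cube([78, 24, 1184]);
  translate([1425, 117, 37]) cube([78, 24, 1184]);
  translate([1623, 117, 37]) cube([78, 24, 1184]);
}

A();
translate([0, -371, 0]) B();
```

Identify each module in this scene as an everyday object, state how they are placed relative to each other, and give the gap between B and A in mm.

A is a picture frame. B is a fence section. The fence section is on the floor beside the picture frame on its −y side. The gap between the fence section and the picture frame is 230 mm.

The fence section's nearest face is 230 mm from the picture frame's −y face.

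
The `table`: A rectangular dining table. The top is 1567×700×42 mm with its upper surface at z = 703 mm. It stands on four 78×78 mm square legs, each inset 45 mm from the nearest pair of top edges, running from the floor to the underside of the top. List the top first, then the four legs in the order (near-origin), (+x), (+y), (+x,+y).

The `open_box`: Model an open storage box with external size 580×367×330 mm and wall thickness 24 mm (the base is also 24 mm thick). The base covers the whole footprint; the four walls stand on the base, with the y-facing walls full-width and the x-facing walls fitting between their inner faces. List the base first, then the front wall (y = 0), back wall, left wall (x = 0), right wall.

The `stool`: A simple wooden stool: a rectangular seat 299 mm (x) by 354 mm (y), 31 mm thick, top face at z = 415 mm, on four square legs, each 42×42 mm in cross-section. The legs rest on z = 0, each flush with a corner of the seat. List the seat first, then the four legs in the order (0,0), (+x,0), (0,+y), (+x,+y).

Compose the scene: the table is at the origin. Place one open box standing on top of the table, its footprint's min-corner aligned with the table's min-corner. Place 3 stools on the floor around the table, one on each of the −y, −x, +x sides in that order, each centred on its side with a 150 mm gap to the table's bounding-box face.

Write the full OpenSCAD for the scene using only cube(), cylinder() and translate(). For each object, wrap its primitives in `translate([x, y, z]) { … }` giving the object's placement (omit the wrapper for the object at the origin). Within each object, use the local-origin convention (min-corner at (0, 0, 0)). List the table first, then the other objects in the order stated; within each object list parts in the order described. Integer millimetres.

translate([0, 0, 661]) cube([1567, 700, 42]);
translate([45, 45, 0]) cube([78, 78, 661]);
translate([1444, 45, 0]) cube([78, 78, 661]);
translate([45, 577, 0]) cube([78, 78, 661]);
translate([1444, 577, 0]) cube([78, 78, 661]);
translate([0, 0, 703]) {
  cube([580, 367, 24]);
  translate([0, 0, 24]) cube([580, 24, 306]);
  translate([0, 343, 24]) cube([580, 24, 306]);
  translate([0, 24, 24]) cube([24, 319, 306]);
  translate([556, 24, 24]) cube([24, 319, 306]);
}
translate([634, -504, 0]) {
  translate([0, 0, 384]) cube([299, 354, 31]);
  cube([42, 42, 384]);
  translate([257, 0, 0]) cube([42, 42, 384]);
  translate([0, 312, 0]) cube([42, 42, 384]);
  translate([257, 312, 0]) cube([42, 42, 384]);
}
translate([-449, 173, 0]) {
  translate([0, 0, 384]) cube([299, 354, 31]);
  cube([42, 42, 384]);
  translate([257, 0, 0]) cube([42, 42, 384]);
  translate([0, 312, 0]) cube([42, 42, 384]);
  translate([257, 312, 0]) cube([42, 42, 384]);
}
translate([1717, 173, 0]) {
  translate([0, 0, 384]) cube([299, 354, 31]);
  cube([42, 42, 384]);
  translate([257, 0, 0]) cube([42, 42, 384]);
  translate([0, 312, 0]) cube([42, 42, 384]);
  translate([257, 312, 0]) cube([42, 42, 384]);
}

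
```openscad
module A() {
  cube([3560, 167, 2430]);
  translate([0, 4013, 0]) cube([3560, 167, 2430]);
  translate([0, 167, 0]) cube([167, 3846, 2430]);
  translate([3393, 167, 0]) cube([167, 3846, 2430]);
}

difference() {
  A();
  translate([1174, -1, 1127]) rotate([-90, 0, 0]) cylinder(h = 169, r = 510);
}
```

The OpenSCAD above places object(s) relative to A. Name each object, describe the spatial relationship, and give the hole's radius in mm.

The subtracted cylinder has r = 510 mm.

A is a house frame. The house frame has a circular hole through its front wall. The hole's radius is 510 mm.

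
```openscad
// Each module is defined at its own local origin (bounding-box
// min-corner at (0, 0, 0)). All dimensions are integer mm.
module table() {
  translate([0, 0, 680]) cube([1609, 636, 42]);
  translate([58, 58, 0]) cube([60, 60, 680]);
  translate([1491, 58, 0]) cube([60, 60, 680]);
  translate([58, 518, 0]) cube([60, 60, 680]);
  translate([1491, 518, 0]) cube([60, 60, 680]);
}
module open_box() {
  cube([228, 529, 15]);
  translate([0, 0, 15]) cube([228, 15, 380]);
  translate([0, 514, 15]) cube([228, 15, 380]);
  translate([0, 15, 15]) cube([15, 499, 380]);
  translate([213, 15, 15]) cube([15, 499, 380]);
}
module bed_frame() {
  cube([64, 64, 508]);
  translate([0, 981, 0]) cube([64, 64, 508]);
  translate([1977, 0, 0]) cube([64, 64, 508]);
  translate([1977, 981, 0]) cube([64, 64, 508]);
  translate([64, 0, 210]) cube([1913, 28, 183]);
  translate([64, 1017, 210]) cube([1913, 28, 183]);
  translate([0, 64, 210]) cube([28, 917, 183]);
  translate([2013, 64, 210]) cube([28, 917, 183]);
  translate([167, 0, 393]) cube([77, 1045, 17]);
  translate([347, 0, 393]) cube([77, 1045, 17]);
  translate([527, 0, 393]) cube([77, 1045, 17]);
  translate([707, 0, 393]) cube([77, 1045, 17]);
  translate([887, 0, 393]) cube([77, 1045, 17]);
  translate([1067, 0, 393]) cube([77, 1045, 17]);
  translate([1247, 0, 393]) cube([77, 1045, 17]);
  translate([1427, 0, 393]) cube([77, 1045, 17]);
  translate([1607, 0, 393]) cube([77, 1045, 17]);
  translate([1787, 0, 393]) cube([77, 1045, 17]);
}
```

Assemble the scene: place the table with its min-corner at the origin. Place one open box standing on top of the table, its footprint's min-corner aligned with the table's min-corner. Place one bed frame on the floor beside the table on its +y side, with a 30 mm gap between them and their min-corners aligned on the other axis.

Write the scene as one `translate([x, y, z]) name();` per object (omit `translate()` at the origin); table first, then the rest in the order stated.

table();
translate([0, 0, 722]) open_box();
translate([0, 666, 0]) bed_frame();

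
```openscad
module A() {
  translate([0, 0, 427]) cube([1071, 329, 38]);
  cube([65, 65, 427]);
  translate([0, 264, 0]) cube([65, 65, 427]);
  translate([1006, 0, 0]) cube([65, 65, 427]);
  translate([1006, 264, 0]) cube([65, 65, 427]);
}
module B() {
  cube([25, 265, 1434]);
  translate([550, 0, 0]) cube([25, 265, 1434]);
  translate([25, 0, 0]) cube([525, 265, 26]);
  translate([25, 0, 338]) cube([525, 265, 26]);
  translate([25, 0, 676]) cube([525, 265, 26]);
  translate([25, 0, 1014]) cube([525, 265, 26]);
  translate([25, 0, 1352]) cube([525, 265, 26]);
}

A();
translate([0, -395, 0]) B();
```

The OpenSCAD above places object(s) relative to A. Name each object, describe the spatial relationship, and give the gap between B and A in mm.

The bookshelf's nearest face is 130 mm from the bench's −y face.

A is a bench. B is a bookshelf. The bookshelf is on the floor beside the bench on its −y side. The gap between the bookshelf and the bench is 130 mm.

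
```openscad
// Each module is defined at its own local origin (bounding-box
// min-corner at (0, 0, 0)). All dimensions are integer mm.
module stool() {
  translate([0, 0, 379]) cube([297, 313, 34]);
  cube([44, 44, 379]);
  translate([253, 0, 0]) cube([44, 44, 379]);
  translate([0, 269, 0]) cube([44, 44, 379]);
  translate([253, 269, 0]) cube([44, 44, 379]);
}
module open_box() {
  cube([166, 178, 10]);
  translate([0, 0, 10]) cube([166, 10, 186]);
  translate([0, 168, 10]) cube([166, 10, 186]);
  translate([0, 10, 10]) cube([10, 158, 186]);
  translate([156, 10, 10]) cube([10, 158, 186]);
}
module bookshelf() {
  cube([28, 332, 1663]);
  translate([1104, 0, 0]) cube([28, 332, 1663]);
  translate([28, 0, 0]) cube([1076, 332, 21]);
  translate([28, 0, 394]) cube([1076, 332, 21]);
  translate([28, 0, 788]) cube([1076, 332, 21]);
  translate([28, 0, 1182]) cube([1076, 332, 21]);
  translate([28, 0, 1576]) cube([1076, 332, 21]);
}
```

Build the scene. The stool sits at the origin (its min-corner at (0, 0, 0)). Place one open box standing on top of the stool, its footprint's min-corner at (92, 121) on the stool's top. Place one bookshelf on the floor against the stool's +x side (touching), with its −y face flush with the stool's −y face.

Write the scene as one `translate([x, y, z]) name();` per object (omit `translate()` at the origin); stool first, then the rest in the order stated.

stool();
translate([92, 121, 413]) open_box();
translate([297, 0, 0]) bookshelf();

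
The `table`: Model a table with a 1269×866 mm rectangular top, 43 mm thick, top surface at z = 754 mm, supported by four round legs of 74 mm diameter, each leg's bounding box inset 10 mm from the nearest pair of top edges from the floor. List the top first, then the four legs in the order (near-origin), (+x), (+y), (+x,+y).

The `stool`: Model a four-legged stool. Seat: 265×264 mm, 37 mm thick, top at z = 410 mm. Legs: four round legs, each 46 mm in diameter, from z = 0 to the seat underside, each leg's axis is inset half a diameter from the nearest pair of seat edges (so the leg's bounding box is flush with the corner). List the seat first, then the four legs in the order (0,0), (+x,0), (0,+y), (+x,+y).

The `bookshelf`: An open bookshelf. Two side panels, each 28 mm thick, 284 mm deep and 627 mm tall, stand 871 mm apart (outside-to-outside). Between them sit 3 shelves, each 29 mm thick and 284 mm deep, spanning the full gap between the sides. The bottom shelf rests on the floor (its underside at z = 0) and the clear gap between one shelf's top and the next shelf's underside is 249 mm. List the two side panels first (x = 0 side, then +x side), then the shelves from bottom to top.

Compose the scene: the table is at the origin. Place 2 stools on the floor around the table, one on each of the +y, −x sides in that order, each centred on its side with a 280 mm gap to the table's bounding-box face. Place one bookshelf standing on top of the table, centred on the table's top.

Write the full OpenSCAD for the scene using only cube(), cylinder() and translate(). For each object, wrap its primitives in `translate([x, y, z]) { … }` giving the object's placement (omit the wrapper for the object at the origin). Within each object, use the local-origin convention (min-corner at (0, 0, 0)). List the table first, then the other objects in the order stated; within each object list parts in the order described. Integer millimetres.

translate([0, 0, 711]) cube([1269, 866, 43]);
translate([47, 47, 0]) cylinder(h = 711, r = 37);
translate([1222, 47, 0]) cylinder(h = 711, r = 37);
translate([47, 819, 0]) cylinder(h = 711, r = 37);
translate([1222, 819, 0]) cylinder(h = 711, r = 37);
translate([502, 1146, 0]) {
  translate([0, 0, 373]) cube([265, 264, 37]);
  translate([23, 23, 0]) cylinder(h = 373, r = 23);
  translate([242, 23, 0]) cylinder(h = 373, r = 23);
  translate([23, 241, 0]) cylinder(h = 373, r = 23);
  translate([242, 241, 0]) cylinder(h = 373, r = 23);
}
translate([-545, 301, 0]) {
  translate([0, 0, 373]) cube([265, 264, 37]);
  translate([23, 23, 0]) cylinder(h = 373, r = 23);
  translate([242, 23, 0]) cylinder(h = 373, r = 23);
  translate([23, 241, 0]) cylinder(h = 373, r = 23);
  translate([242, 241, 0]) cylinder(h = 373, r = 23);
}
translate([199, 291, 754]) {
  cube([28, 284, 627]);
  translate([843, 0, 0]) cube([28, 284, 627]);
  translate([28, 0, 0]) cube([815, 284, 29]);
  translate([28, 0, 278]) cube([815, 284, 29]);
  translate([28, 0, 556]) cube([815, 284, 29]);
}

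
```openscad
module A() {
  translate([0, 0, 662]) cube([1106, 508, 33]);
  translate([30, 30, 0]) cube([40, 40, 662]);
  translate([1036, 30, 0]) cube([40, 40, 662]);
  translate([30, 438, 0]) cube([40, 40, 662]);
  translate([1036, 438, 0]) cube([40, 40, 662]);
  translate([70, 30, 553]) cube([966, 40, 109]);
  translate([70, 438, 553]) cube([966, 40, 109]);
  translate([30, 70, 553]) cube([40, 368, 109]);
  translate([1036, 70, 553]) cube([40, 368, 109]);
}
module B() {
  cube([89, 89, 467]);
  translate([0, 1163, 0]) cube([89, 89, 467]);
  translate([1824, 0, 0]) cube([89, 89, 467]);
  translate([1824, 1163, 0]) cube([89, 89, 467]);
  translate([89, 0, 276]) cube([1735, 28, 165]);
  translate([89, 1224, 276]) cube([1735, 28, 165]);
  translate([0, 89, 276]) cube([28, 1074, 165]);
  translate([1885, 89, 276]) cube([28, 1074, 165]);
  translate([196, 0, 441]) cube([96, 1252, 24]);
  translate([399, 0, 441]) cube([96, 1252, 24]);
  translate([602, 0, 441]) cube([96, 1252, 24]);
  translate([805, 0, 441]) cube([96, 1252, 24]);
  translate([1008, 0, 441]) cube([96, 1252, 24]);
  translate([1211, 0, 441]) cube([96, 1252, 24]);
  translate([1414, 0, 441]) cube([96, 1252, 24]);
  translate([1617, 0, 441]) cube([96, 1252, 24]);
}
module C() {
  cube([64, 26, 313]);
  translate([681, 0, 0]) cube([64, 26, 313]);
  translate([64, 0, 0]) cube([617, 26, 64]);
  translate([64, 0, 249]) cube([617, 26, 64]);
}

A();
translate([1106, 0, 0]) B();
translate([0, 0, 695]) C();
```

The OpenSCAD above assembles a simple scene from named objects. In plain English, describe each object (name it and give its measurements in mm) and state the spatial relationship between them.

A is a rectangular dining table. The top is 1106×508×33 mm with its upper surface at z = 695 mm. It stands on four 40×40 mm square legs, each inset 30 mm from the nearest pair of top edges, running from the floor to the underside of the top. Four apron rails, 40 mm thick and 109 mm tall, run between adjacent legs with their top edges flush with the underside of the top and their outer faces flush with the legs' outer faces.

B is a bed frame 1913 mm long (x) by 1252 mm wide (y). Four 89×89 mm corner posts, 467 mm tall, at the corners of the footprint. Four rails of 28 mm thickness and 165 mm height run between adjacent posts with their undersides at z = 276 mm, their outer faces flush with the outside of the frame (the two x-running rails run between the posts' inner faces; the two y-running rails run between the posts' inner faces). 8 slats, each 96 mm wide (x) and 24 mm thick, lie across the top of the two x-running rails, running the full 1252 mm width of the frame in y; the slats are evenly spaced along x between the inner faces of the end posts with equal gaps (rounded down to the nearest mm) at the −x end and between each pair — any rounding remainder accumulates at the +x end.

C is a rectangular picture frame lying in the x–z plane (depth along y). The opening is 617 mm wide (x) by 185 mm tall (z), surrounded by a border 64 mm wide on all four sides. The frame is 26 mm deep and is made of two full-height vertical stiles with two horizontal rails fitted between them.

The bed frame is against the table's +x side, with their −y faces flush. The picture frame is on top of the table.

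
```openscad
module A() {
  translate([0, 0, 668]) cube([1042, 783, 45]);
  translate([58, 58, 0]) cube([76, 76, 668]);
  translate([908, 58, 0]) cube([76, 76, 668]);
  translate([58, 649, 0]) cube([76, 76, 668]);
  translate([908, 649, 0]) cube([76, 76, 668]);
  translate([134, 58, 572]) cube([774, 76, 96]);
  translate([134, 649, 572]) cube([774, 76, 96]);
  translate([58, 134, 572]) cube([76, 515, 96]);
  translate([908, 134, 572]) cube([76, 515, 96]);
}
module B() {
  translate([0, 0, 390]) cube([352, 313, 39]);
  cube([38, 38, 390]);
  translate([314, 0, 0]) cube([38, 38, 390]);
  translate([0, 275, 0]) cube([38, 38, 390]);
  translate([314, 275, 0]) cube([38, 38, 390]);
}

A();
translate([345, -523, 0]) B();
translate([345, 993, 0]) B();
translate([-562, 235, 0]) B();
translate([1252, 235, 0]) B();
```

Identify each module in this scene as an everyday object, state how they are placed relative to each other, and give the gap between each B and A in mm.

Each stool's nearest face is 210 mm from the table's bounding box.

A is a table. B is a stool. Four stools sit around the table at the −y, +y, −x, +x sides. The gap between each stool and the table is 210 mm.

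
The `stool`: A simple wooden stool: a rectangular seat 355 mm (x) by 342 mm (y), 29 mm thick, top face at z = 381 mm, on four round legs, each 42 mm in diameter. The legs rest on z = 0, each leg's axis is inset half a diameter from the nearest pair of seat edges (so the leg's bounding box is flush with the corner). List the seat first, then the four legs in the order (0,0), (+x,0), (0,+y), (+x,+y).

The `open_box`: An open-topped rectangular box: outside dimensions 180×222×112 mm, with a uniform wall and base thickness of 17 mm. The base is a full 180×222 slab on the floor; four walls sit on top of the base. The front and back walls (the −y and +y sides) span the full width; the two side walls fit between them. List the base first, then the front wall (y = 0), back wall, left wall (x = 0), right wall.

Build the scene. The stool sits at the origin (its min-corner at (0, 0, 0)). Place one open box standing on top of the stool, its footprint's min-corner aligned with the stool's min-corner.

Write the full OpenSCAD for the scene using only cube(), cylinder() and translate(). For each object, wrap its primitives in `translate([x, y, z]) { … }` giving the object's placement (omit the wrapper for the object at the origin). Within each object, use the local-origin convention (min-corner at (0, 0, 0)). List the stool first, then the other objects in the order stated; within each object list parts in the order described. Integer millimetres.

translate([0, 0, 352]) cube([355, 342, 29]);
translate([21, 21, 0]) cylinder(h = 352, r = 21);
translate([334, 21, 0]) cylinder(h = 352, r = 21);
translate([21, 321, 0]) cylinder(h = 352, r = 21);
translate([334, 321, 0]) cylinder(h = 352, r = 21);
translate([0, 0, 381]) {
  cube([180, 222, 17]);
  translate([0, 0, 17]) cube([180, 17, 95]);
  translate([0, 205, 17]) cube([180, 17, 95]);
  translate([0, 17, 17]) cube([17, 188, 95]);
  translate([163, 17, 17]) cube([17, 188, 95]);
}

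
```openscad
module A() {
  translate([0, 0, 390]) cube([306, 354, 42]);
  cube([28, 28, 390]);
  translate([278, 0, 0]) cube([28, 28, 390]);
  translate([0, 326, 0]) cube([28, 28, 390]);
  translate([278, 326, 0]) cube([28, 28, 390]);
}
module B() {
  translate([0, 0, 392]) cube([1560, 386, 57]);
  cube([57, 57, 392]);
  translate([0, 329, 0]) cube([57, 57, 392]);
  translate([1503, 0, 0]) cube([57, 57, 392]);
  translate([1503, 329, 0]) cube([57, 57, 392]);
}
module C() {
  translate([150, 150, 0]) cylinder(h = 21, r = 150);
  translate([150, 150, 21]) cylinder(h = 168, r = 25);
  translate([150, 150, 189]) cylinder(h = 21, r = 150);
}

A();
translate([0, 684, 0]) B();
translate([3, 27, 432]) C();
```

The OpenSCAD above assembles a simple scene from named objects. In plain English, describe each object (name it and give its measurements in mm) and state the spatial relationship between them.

A is a four-legged stool. The seat is 306×354 mm, 42 mm thick, top at z = 432 mm. It stands on four square legs, each 28×28 mm in cross-section, from z = 0 to the seat underside, each flush with a corner of the seat.

B is a long wooden bench with a 1560 mm (x) × 386 mm (y) seat, 57 mm thick, its top surface 449 mm above the floor. Four 57 mm square legs at the seat corners, flush with the edges, run from z = 0 to the seat underside.

C is a spool: two coaxial disc flanges of radius 150 mm and thickness 21 mm, joined by a core cylinder of radius 25 mm and height 168 mm. The lower flange rests on z = 0 and the three cylinders share a vertical axis.

The bench is on the floor beside the stool on its +y side. The spool is on top of the stool, centred.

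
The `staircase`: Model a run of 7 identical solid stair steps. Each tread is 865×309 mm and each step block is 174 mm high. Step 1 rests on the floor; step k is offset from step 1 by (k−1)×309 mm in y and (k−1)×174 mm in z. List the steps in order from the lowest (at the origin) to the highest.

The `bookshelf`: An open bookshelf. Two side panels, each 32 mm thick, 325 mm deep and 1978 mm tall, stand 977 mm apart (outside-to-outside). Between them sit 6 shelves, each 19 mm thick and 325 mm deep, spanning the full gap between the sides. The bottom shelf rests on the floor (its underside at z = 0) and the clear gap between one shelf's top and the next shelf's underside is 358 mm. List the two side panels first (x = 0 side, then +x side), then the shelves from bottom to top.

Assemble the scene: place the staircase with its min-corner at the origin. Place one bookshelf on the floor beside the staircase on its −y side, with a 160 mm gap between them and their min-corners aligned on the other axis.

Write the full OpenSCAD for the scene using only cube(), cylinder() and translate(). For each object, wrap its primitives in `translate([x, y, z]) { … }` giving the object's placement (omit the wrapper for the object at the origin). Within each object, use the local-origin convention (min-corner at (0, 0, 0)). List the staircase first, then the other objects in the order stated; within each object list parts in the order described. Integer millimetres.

cube([865, 309, 174]);
translate([0, 309, 174]) cube([865, 309, 174]);
translate([0, 618, 348]) cube([865, 309, 174]);
translate([0, 927, 522]) cube([865, 309, 174]);
translate([0, 1236, 696]) cube([865, 309, 174]);
translate([0, 1545, 870]) cube([865, 309, 174]);
translate([0, 1854, 1044]) cube([865, 309, 174]);
translate([0, -485, 0]) {
  cube([32, 325, 1978]);
  translate([945, 0, 0]) cube([32, 325, 1978]);
  translate([32, 0, 0]) cube([913, 325, 19]);
  translate([32, 0, 377]) cube([913, 325, 19]);
  translate([32, 0, 754]) cube([913, 325, 19]);
  translate([32, 0, 1131]) cube([913, 325, 19]);
  translate([32, 0, 1508]) cube([913, 325, 19]);
  translate([32, 0, 1885]) cube([913, 325, 19]);
}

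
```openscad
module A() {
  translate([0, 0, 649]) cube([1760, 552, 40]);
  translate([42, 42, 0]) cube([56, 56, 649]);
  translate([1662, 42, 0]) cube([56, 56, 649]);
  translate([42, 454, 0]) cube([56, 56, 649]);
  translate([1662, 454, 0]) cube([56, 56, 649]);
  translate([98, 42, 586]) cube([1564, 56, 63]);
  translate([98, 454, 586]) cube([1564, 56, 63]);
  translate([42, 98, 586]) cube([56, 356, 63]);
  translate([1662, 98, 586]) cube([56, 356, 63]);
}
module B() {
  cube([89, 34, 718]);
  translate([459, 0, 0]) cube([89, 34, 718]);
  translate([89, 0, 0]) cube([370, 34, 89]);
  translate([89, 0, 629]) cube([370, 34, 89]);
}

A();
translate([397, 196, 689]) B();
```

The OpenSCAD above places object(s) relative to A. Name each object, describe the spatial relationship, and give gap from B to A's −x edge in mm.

A is a table. B is a picture frame. The picture frame is on top of the table. The gap from the picture frame to the table's −x edge is 397 mm.

The picture frame's min-x is at 397; the table's min-x is 0; gap = 397 mm.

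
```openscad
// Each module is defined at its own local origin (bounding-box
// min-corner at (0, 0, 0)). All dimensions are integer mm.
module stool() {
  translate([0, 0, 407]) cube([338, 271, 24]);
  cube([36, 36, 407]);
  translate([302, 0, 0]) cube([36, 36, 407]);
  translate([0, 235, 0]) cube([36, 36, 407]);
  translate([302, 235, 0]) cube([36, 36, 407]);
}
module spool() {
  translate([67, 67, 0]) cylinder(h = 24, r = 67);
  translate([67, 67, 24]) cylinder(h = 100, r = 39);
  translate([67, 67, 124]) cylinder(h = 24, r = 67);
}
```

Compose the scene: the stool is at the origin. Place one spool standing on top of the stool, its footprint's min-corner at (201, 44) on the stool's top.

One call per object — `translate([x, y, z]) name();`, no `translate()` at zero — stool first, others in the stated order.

stool();
translate([201, 44, 431]) spool();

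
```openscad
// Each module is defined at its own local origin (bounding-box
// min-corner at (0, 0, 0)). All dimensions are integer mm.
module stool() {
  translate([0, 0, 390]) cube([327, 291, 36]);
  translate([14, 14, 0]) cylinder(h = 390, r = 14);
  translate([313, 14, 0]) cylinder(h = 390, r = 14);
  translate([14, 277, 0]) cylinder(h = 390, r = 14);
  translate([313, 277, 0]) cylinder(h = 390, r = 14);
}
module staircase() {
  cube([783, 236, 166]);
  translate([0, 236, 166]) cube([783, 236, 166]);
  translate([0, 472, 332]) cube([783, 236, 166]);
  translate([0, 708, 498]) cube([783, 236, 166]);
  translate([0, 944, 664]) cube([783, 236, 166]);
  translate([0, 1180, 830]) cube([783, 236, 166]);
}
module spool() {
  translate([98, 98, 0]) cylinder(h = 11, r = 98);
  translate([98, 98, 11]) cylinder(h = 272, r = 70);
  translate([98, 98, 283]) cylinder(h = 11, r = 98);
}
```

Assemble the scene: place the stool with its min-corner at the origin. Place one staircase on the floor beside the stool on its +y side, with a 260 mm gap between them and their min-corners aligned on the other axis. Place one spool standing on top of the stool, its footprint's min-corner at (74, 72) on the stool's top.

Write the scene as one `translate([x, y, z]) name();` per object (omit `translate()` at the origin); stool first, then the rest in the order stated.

stool();
translate([0, 551, 0]) staircase();
translate([74, 72, 426]) spool();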